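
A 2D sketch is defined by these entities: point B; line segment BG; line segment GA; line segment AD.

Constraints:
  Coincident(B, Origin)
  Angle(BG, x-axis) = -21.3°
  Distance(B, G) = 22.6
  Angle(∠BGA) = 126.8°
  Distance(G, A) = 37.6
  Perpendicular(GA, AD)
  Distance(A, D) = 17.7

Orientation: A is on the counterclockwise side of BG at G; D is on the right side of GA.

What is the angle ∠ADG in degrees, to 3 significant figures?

64.8°

B is at the origin; BG runs at -21.3° with length 22.6, so G = 22.6·(cos -21.3°, sin -21.3°) = (21.1, -8.21). ∠BGA = 126.8°, so GA runs at -21.3° + (180° − 126.8°) = 31.9° from the x-axis; with |GA| = 37.6, A = G + 37.6·(cos 31.9°, sin 31.9°) = (53.0, 11.7). The perpendicularity gives AD at right angles to GA; with |AD| = 17.7 on the right of GA, D = A + 17.7·(0.528, -0.849) = (62.3, -3.37). Then cos ∠ADG = DA·DG / (|DA||DG|), giving 64.8°.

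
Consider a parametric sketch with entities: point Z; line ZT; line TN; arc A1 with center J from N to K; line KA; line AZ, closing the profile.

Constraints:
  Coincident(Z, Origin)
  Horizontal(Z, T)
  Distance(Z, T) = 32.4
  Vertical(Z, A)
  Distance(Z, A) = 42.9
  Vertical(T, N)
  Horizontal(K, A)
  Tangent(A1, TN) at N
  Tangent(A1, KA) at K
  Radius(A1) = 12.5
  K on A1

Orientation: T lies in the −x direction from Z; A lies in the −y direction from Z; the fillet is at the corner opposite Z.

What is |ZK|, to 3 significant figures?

47.3

Z is at the origin; ZT is horizontal with |ZT| = 32.4 and T on the −x side, so T = (-32.4, 0.00). ZA is vertical with |ZA| = 42.9 and A on the −y side, so A = (0.00, -42.9). The virtual corner opposite Z is at (-32.4, -42.9). Since A1 is tangent to TN there, JN ⟂ TN and tangency of A1 to KA means the radius JK is perpendicular to KA, with radius 12.5, so the center J sits 12.5 in from both sides at J = (-19.9, -30.4). That places the tangent points at N = (-32.4, -30.4) on TN and K = (-19.9, -42.9) on KA. Then |ZK| = |K − Z| = 47.3.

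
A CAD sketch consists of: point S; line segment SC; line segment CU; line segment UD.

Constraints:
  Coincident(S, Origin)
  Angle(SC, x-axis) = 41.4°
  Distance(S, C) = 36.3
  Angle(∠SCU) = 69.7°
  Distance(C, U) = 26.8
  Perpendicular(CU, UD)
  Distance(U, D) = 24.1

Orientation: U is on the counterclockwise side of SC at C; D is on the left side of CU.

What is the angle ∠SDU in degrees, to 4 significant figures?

125.0°

S is at the origin; SC runs at 41.4° with length 36.3, so C = 36.3·(cos 41.4°, sin 41.4°) = (27.23, 24.01). ∠SCU = 69.7°, so CU runs at 41.4° + (180° − 69.7°) = 151.7° from the x-axis; with |CU| = 26.8, U = C + 26.8·(cos 151.7°, sin 151.7°) = (3.632, 36.71). CU ⟂ UD; with |UD| = 24.1 on the left of CU, D = U + 24.1·(-0.4741, -0.8805) = (-7.793, 15.49). Then cos ∠SDU = DS·DU / (|DS||DU|), giving 125.0°.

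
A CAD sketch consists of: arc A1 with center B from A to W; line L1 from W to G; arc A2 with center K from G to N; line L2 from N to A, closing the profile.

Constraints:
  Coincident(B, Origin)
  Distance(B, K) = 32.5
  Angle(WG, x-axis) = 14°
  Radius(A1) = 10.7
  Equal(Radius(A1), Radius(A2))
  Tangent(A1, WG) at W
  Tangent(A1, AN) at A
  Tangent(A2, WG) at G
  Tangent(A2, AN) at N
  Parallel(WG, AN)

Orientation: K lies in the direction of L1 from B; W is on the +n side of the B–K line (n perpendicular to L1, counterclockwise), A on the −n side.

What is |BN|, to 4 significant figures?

34.22

Tangency of A1 to both parallel lines with radius 10.7 puts W and A at B ± 10.7·n: W = (-2.589, 10.38), A = (2.589, -10.38). Equal radii place G and N the same way about K: G = K + 10.7·n = (28.95, 18.24), N = K − 10.7·n = (34.12, -2.520). Then |BN| = |N − B| = 34.22.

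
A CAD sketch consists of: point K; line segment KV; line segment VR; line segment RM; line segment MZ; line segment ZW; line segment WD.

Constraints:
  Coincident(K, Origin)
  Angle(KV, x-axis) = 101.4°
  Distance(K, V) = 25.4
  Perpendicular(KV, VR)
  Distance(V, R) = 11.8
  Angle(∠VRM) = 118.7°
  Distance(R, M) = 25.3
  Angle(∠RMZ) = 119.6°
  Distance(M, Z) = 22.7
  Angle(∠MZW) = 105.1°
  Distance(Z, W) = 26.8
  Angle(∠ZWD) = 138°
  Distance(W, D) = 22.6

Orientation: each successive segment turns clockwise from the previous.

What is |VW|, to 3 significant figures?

36.5

∠RMZ = 119.6° gives MZ at -110° from the x-axis; with |MZ| = 22.7, Z = (15.0, -13.4). ∠MZW = 105.1° gives ZW at 175° from the x-axis; with |ZW| = 26.8, W = (-11.7, -11.0). Then |VW| = |W − V| = 36.5.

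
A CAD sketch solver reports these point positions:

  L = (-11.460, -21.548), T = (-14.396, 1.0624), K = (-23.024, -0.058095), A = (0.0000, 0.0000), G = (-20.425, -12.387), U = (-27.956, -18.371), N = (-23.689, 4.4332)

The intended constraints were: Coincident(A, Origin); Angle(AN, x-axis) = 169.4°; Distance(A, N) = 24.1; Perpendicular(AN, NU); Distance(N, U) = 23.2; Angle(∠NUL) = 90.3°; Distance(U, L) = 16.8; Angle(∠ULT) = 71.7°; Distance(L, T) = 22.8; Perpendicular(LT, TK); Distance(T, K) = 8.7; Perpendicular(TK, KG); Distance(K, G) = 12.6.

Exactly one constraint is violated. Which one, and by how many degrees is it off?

Perpendicular(TK, KG) — off by 4.50°.

A = (0.00, 0.00) ✓; AN at 169.4° ✓; |AN| = 24.10 ✓; ∠(AN, NU) = 90.00° ✓; |NU| = 23.20 ✓; ∠NUL = 90.30° ✓; |UL| = 16.80 ✓; ∠ULT = 71.70° ✓; |LT| = 22.80 ✓; ∠(LT, TK) = 90.00° ✓; |TK| = 8.700 ✓; ∠(TK, KG) = 94.50° ✗; |KG| = 12.60 ✓.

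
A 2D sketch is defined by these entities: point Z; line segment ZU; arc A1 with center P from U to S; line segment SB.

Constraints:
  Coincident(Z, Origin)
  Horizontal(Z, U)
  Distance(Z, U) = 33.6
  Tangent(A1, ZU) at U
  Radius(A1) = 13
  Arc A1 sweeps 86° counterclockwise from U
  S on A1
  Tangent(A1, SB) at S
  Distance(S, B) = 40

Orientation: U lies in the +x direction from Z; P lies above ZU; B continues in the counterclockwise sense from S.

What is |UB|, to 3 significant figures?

54.3

Z is at the origin; Z and U share the same y with |ZU| = 33.6 and U on the +x side, so U = (33.6, 0.00). The tangent condition forces PU to be normal to ZU, so P = U + (0, 13) = (33.6, 13.0). On A1, U sits at bearing -90° from P; an 86° counterclockwise sweep puts S at bearing -4°, so S = P + 13.0·(cos -4°, sin -4°) = (46.6, 12.1). Tangency of A1 to SB means the radius PS is perpendicular to SB, so SB runs along (−sin -4°, cos -4°); with |SB| = 40.0, B = (49.4, 52.0). Then |UB| = |B − U| = 54.3.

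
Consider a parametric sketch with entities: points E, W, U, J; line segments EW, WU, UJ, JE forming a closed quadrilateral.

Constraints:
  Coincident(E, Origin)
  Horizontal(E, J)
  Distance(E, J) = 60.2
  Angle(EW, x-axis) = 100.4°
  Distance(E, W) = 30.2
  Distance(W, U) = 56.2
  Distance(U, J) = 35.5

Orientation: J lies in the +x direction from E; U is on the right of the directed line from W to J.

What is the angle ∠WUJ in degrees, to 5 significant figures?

101.18°

Checks: |WU| = 56.20 ✓; |UJ| = 35.50 ✓.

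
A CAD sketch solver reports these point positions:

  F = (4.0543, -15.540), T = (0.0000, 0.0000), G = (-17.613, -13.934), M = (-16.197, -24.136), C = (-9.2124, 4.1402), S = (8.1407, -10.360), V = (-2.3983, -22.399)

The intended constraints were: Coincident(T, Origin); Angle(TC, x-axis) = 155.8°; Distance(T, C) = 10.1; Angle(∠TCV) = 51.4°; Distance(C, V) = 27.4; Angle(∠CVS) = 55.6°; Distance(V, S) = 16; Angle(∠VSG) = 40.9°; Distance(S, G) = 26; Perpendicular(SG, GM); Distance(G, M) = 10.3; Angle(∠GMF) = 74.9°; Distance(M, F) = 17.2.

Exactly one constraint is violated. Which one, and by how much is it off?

Distance(M, F) = 17.2 — off by 4.80.

T = (0.00, 0.00) ✓; TC at 155.8° ✓; |TC| = 10.10 ✓; ∠TCV = 51.40° ✓; |CV| = 27.40 ✓; ∠CVS = 55.60° ✓; |VS| = 16.00 ✓; ∠VSG = 40.90° ✓; |SG| = 26.00 ✓; ∠(SG, GM) = 90.00° ✓; |GM| = 10.30 ✓; ∠GMF = 74.90° ✓; |MF| = 22.00 ✗.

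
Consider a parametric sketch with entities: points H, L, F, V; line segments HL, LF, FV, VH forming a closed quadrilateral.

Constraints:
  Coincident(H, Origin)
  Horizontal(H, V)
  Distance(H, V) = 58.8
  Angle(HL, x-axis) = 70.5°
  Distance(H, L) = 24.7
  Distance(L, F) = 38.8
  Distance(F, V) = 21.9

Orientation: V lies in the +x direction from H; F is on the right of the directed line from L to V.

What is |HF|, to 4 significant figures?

37.16

H is at the origin; HV is horizontal with |HV| = 58.8 and V in +x, so V = (58.8, 0). HL runs at 70.5° with |HL| = 24.7, so L = (8.245, 23.28). F is determined by |LF| = 38.8 and |FV| = 21.9 together: it lies at the intersection of circle(L, 38.8) and circle(V, 21.9). With |LV| = 55.66, the foot of the radical line on LV is 37.04 from L and the perpendicular offset is √(38.8² − 37.04²) = 11.54. Taking the right-of-LV solution: F = (37.07, -2.693).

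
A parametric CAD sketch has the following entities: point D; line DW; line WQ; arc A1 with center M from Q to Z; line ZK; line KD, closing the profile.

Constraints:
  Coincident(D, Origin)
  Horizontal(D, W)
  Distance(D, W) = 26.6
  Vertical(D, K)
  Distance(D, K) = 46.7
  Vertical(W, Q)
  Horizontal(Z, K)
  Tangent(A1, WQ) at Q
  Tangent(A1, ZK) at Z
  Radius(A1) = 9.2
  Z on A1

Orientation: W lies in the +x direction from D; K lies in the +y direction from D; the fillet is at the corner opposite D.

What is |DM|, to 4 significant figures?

41.34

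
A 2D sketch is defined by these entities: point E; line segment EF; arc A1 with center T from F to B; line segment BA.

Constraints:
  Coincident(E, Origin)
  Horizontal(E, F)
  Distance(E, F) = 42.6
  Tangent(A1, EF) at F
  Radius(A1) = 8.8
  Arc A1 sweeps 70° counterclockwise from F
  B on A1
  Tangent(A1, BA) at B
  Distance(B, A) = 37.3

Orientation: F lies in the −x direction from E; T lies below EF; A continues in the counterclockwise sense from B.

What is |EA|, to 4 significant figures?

75.61

E is at the origin; EF is horizontal with |EF| = 42.6 and F on the −x side, so F = (-42.60, 0.000). Tangency of A1 to EF means the radius TF is perpendicular to EF, so T = F + (0, -8.8) = (-42.60, -8.800). On A1, F sits at bearing 90° from T; a 70° counterclockwise sweep puts B at bearing 160°, so B = T + 8.8·(cos 160°, sin 160°) = (-50.87, -5.790). Since A1 is tangent to BA there, TB ⟂ BA, so BA runs along (−sin 160°, cos 160°); with |BA| = 37.3, A = (-63.63, -40.84). Then |EA| = |A − E| = 75.61.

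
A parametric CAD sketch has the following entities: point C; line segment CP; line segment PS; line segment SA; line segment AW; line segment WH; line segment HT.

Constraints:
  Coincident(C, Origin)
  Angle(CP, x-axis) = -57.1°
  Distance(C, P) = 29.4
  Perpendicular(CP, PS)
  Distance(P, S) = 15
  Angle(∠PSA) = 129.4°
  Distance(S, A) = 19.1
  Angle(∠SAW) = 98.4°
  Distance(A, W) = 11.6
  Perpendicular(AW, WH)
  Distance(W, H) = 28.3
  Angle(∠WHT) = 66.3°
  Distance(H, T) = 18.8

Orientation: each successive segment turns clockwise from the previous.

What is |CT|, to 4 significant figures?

36.23

C is at the origin; CP runs at -57.1° with length 29.4, so P = (15.97, -24.68). CP ⟂ PS, so PS runs at -147.1°; with |PS| = 15.0, S = (3.375, -32.83). ∠PSA = 129.4° gives SA at 162.3° from the x-axis; with |SA| = 19.1, A = (-14.82, -27.03). ∠SAW = 98.4° gives AW at 80.70° from the x-axis; with |AW| = 11.6, W = (-12.95, -15.58). AW is perpendicular to WH, so WH runs at -9.300°; with |WH| = 28.3, H = (14.98, -20.15). ∠WHT = 66.3° gives HT at -123.0° from the x-axis; with |HT| = 18.8, T = (4.743, -35.92). Then |CT| = |T − C| = 36.23.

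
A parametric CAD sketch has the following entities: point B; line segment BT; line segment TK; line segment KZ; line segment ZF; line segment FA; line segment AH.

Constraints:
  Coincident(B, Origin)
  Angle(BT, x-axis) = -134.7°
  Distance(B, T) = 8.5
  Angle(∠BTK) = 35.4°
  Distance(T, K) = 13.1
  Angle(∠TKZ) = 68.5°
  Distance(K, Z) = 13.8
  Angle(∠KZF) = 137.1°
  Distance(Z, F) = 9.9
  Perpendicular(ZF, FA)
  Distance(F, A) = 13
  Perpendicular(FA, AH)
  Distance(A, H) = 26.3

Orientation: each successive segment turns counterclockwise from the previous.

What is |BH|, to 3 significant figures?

15.0

The perpendicularity gives FA at right angles to ZF, so FA runs at -106°; with |FA| = 13.0, A = (-13.3, -1.85). FA ⟂ AH, so AH runs at -15.7°; with |AH| = 26.3, H = (12.0, -8.96). Then |BH| = |H − B| = 15.0.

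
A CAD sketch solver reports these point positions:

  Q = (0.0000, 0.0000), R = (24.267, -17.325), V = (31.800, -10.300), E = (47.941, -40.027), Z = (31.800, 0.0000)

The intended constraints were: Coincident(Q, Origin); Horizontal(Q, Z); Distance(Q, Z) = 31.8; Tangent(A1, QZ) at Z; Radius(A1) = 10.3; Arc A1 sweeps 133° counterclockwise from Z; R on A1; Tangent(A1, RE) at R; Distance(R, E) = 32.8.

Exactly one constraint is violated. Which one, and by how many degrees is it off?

Tangent(A1, RE) at R — off by 3.20°.

Q = (0.00, 0.00) ✓; Q.y = 0.00, Z.y = 0.00 ✓; |QZ| = 31.80 ✓; ∠(VZ, ZQ) = 90.00° ✓; |VZ| = 10.30 ✓; bearing(V→R) − bearing(V→Z) = 133.0° ✓; |VR| = 10.30 ✓; ∠(VR, RE) = 86.80° ✗; |RE| = 32.80 ✓.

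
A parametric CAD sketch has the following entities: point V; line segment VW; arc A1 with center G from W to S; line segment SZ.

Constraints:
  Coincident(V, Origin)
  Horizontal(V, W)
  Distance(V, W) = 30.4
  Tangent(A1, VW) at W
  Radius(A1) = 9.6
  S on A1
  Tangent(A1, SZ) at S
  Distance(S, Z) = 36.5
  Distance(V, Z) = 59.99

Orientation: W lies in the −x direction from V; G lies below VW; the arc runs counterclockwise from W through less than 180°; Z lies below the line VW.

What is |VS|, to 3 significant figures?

41.3

Checks: |GS| = 9.600 ✓; ∠(GS, SZ) = 90.00° ✓; |SZ| = 36.50 ✓; |VZ| = 59.99 ✓.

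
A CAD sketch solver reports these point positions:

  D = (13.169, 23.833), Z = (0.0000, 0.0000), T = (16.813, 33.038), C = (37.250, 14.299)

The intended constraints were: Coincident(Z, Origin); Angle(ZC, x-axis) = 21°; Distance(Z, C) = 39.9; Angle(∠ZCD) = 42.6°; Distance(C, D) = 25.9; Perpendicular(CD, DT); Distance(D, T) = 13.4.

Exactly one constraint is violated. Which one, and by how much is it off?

Distance(D, T) = 13.4 — off by 3.50.

Z = (0.00, 0.00) ✓; ZC at 21.00° ✓; |ZC| = 39.90 ✓; ∠ZCD = 42.60° ✓; |CD| = 25.90 ✓; ∠(CD, DT) = 90.00° ✓; |DT| = 9.900 ✗.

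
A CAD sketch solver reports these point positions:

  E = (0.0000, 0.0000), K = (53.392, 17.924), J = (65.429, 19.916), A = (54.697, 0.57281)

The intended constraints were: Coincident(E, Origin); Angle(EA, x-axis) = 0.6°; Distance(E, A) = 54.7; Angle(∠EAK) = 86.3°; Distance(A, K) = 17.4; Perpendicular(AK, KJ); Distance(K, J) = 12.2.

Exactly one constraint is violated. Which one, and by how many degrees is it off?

Perpendicular(AK, KJ) — off by 5.10°.

E = (0.00, 0.00) ✓; EA at 0.6000° ✓; |EA| = 54.70 ✓; ∠EAK = 86.30° ✓; |AK| = 17.40 ✓; ∠(AK, KJ) = 84.90° ✗; |KJ| = 12.20 ✓.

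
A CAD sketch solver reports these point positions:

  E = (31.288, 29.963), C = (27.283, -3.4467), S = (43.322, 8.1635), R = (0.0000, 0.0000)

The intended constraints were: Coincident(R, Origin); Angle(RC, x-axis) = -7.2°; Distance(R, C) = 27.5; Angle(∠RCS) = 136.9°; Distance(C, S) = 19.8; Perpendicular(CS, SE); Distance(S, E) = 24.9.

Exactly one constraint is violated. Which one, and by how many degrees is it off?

Perpendicular(CS, SE) — off by 7.00°.

R = (0.00, 0.00) ✓; RC at -7.200° ✓; |RC| = 27.50 ✓; ∠RCS = 136.9° ✓; |CS| = 19.80 ✓; ∠(CS, SE) = 83.00° ✗; |SE| = 24.90 ✓.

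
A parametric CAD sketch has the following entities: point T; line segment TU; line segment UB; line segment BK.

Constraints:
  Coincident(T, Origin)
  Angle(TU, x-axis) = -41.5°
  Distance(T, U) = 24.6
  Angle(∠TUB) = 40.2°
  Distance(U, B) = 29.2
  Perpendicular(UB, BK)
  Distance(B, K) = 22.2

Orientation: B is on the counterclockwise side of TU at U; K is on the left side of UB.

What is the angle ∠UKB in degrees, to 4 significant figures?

52.76°

T is at the origin; TU runs at -41.5° with length 24.6, so U = 24.6·(cos -41.5°, sin -41.5°) = (18.42, -16.30). ∠TUB = 40.2°, so UB runs at -41.5° + (180° − 40.2°) = 98.30° from the x-axis; with |UB| = 29.2, B = U + 29.2·(cos 98.30°, sin 98.30°) = (14.21, 12.59). UB is perpendicular to BK; with |BK| = 22.2 on the left of UB, K = B + 22.2·(-0.9895, -0.1444) = (-7.758, 9.389). Then cos ∠UKB = KU·KB / (|KU||KB|), giving 52.76°.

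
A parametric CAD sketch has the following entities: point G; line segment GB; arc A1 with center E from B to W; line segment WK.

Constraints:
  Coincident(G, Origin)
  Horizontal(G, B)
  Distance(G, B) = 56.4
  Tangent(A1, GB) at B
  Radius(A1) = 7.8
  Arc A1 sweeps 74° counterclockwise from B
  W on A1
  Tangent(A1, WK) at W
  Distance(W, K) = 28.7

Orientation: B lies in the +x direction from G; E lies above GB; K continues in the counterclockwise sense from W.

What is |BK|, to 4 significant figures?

36.64

G is at the origin; G and B share the same y with |GB| = 56.4 and B on the +x side, so B = (56.40, 0.000). Since A1 is tangent to GB there, EB ⟂ GB, so E = B + (0, 7.8) = (56.40, 7.800). On A1, B sits at bearing -90° from E; a 74° counterclockwise sweep puts W at bearing -16°, so W = E + 7.8·(cos -16°, sin -16°) = (63.90, 5.650). Tangency of A1 to WK means the radius EW is perpendicular to WK, so WK runs along (−sin -16°, cos -16°); with |WK| = 28.7, K = (71.81, 33.24). Then |BK| = |K − B| = 36.64.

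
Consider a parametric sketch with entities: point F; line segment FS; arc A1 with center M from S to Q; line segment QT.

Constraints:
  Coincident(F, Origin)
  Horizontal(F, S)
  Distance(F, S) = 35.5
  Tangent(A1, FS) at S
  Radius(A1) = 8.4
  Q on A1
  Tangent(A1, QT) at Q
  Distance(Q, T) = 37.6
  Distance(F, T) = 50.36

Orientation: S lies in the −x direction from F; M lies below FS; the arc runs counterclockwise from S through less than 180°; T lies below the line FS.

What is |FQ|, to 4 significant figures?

44.53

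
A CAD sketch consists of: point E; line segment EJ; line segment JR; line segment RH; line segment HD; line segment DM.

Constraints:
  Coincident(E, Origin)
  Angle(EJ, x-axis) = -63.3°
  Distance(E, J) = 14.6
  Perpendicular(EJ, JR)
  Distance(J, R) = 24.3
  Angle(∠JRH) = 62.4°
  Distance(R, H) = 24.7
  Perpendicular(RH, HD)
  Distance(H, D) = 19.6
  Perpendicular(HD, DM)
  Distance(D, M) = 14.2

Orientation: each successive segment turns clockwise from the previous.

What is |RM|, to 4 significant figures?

22.24

RH is perpendicular to HD, so HD runs at -0.9000°; with |HD| = 19.6, D = (4.837, 0.4274). HD ⟂ DM, so DM runs at -90.90°; with |DM| = 14.2, M = (4.614, -13.77). Then |RM| = |M − R| = 22.24.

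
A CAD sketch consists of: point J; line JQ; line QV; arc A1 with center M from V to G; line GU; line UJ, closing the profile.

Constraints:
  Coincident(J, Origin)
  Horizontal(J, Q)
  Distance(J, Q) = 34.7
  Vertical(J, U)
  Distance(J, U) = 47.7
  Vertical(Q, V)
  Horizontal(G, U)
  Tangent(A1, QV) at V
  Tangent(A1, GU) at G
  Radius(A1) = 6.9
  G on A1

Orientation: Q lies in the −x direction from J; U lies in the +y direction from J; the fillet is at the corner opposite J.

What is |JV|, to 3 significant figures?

53.6

J is at the origin; JQ is horizontal with |JQ| = 34.7 and Q on the −x side, so Q = (-34.7, 0.00). J and U share the same x with |JU| = 47.7 and U on the +y side, so U = (0.00, 47.7). The virtual corner opposite J is at (-34.7, 47.7). The tangent condition forces MV to be normal to QV and A1 meets GU tangentially, so MG is at right angles to GU, with radius 6.9, so the center M sits 6.9 in from both sides at M = (-27.8, 40.8). That places the tangent points at V = (-34.7, 40.8) on QV and G = (-27.8, 47.7) on GU. Then |JV| = |V − J| = 53.6.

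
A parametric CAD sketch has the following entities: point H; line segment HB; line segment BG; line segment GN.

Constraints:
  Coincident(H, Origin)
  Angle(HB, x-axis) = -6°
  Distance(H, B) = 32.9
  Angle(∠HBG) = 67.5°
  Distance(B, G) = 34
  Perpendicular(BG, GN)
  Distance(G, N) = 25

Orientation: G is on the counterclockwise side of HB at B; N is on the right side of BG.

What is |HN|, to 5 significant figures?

59.389

H is at the origin; HB runs at -6.0° with length 32.9, so B = 32.9·(cos -6.0°, sin -6.0°) = (32.720, -3.4390). ∠HBG = 67.5°, so BG runs at -6.0° + (180° − 67.5°) = 106.50° from the x-axis; with |BG| = 34.0, G = B + 34.0·(cos 106.50°, sin 106.50°) = (23.063, 29.161). BG ⟂ GN; with |GN| = 25.0 on the right of BG, N = G + 25.0·(0.95882, 0.28402) = (47.034, 36.261). Then |HN| = |N − H| = 59.389.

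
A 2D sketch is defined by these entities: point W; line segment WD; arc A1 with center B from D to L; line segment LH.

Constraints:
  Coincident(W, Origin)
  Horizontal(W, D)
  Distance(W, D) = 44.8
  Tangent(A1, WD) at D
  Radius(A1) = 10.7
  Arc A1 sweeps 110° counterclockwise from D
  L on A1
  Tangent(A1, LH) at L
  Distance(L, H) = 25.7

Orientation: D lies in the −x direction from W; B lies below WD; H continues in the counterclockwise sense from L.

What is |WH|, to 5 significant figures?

60.041

On A1, D sits at bearing 90° from B; a 110° counterclockwise sweep puts L at bearing 200°, so L = B + 10.7·(cos 200°, sin 200°) = (-54.855, -14.360). The tangent condition forces BL to be normal to LH, so LH runs along (−sin 200°, cos 200°); with |LH| = 25.7, H = (-46.065, -38.510). Then |WH| = |H − W| = 60.041.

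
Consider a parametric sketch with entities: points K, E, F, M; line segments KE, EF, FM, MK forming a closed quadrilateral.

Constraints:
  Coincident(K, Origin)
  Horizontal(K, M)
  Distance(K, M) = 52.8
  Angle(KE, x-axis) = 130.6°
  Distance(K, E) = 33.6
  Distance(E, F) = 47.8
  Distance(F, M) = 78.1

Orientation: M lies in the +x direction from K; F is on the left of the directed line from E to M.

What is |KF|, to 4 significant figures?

63.84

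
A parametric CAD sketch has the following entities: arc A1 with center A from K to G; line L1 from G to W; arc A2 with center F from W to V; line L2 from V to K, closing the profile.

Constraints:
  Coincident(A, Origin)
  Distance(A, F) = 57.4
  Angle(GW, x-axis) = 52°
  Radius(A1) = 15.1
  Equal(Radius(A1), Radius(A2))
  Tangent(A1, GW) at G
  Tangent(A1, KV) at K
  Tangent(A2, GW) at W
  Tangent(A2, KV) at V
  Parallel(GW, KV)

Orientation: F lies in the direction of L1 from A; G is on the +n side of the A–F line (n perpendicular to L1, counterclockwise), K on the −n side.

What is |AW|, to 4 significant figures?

59.35

Tangency of A1 to both parallel lines with radius 15.1 puts G and K at A ± 15.1·n: G = (-11.90, 9.296), K = (11.90, -9.296). Equal radii place W and V the same way about F: W = F + 15.1·n = (23.44, 54.53), V = F − 15.1·n = (47.24, 35.94). Then |AW| = |W − A| = 59.35.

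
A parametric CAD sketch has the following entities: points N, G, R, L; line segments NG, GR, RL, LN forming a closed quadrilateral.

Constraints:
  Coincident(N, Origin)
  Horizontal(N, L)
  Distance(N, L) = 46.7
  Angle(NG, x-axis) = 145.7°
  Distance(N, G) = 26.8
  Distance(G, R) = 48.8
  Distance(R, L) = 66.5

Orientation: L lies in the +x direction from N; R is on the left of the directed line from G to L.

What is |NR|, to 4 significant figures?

54.33

Checks: |GR| = 48.80 ✓; |RL| = 66.50 ✓.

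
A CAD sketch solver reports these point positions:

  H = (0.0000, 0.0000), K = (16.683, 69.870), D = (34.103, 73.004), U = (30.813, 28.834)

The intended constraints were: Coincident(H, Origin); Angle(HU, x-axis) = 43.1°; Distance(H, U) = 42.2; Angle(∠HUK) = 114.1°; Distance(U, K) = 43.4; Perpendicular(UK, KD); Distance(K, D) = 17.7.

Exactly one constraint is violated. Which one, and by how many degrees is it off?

Perpendicular(UK, KD) — off by 8.80°.

H = (0.00, 0.00) ✓; HU at 43.10° ✓; |HU| = 42.20 ✓; ∠HUK = 114.1° ✓; |UK| = 43.40 ✓; ∠(UK, KD) = 98.80° ✗; |KD| = 17.70 ✓.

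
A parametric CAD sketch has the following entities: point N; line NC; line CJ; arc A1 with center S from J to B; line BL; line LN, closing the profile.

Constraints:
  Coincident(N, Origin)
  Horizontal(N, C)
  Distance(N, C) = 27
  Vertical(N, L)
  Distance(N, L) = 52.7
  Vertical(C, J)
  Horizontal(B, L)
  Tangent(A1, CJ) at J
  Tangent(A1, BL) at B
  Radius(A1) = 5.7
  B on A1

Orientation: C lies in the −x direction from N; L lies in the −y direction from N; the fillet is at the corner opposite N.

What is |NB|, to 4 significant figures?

56.84

The virtual corner opposite N is at (-27.00, -52.70). Tangency of A1 to CJ means the radius SJ is perpendicular to CJ and the tangent condition forces SB to be normal to BL, with radius 5.7, so the center S sits 5.7 in from both sides at S = (-21.30, -47.00). That places the tangent points at J = (-27.00, -47.00) on CJ and B = (-21.30, -52.70) on BL. Then |NB| = |B − N| = 56.84.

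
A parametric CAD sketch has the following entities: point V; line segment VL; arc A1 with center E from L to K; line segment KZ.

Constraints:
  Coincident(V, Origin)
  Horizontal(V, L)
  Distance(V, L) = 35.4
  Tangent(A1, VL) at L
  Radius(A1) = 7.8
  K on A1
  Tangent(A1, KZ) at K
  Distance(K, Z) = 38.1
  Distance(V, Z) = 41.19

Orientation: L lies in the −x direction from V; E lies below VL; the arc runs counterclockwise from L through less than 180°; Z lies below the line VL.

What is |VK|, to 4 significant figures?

42.86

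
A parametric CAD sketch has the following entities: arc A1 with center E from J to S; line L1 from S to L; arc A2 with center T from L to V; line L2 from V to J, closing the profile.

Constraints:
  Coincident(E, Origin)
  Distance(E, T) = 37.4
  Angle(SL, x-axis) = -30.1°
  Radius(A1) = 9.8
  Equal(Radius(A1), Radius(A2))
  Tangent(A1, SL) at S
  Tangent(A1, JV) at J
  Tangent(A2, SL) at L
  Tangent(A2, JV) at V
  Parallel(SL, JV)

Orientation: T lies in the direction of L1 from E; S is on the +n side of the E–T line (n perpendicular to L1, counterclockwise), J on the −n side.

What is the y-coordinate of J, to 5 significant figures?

-8.4785

The slot axis is L1's direction at -30.1°, so u = (cos -30.1°, sin -30.1°) = (0.86515, -0.50151) and n = (−sin -30.1°, cos -30.1°) = (0.50151, 0.86515). E is at the origin and T lies 37.4 along u from E, so T = 37.4·u = (32.357, -18.757). Tangency of A1 to both parallel lines with radius 9.8 puts S and J at E ± 9.8·n: S = (4.9148, 8.4785), J = (-4.9148, -8.4785). So J.y = -8.4785.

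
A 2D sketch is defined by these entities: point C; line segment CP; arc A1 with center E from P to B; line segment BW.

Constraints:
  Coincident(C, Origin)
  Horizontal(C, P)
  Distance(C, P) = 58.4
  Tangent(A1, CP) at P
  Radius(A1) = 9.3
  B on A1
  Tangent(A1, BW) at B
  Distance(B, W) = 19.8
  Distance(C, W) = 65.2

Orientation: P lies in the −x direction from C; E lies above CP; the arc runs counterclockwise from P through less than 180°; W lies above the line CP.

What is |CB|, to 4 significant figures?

51.41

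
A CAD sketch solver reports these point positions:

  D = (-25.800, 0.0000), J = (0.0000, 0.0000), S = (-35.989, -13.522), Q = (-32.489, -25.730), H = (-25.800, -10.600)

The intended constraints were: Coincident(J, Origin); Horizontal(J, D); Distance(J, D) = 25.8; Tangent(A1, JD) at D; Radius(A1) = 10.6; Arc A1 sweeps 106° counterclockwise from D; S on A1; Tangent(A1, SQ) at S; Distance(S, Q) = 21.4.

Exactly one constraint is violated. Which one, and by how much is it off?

Distance(S, Q) = 21.4 — off by 8.70.

J = (0.00, 0.00) ✓; J.y = 0.00, D.y = 0.00 ✓; |JD| = 25.80 ✓; ∠(HD, DJ) = 90.00° ✓; |HD| = 10.60 ✓; bearing(H→S) − bearing(H→D) = 106.0° ✓; |HS| = 10.60 ✓; ∠(HS, SQ) = 90.00° ✓; |SQ| = 12.70 ✗.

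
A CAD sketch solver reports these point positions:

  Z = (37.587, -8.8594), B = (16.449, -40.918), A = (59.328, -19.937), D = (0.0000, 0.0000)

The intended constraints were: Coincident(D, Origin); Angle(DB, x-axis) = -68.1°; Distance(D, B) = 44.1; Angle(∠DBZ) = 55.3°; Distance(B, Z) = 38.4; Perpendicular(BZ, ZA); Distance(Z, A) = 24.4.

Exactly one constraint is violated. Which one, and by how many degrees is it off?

Perpendicular(BZ, ZA) — off by 6.40°.

D = (0.00, 0.00) ✓; DB at -68.10° ✓; |DB| = 44.10 ✓; ∠DBZ = 55.30° ✓; |BZ| = 38.40 ✓; ∠(BZ, ZA) = 83.60° ✗; |ZA| = 24.40 ✓.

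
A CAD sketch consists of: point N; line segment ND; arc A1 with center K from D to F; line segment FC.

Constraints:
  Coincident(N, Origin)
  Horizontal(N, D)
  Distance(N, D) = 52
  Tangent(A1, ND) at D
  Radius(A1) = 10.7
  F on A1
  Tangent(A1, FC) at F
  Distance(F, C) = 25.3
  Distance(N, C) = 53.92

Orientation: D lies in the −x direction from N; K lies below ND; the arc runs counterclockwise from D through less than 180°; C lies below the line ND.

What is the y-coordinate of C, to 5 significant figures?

-35.632

Checks: N = (0.00, 0.00) ✓; |KF| = 10.70 ✓; ∠(KF, FC) = 90.00° ✓; |FC| = 25.30 ✓; |NC| = 53.92 ✓.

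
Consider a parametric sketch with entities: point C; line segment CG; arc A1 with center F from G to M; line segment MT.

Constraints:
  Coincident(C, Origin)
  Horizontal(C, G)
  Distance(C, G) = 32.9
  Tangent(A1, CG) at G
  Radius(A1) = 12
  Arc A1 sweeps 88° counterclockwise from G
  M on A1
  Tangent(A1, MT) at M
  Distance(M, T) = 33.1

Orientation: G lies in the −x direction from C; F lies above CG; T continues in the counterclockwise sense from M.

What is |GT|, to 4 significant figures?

46.56

C is at the origin; CG is horizontal with |CG| = 32.9 and G on the −x side, so G = (-32.90, 0.000). The tangent condition forces FG to be normal to CG, so F = G + (0, 12) = (-32.90, 12.00). On A1, G sits at bearing -90° from F; an 88° counterclockwise sweep puts M at bearing -2°, so M = F + 12.0·(cos -2°, sin -2°) = (-20.91, 11.58). Tangency of A1 to MT means the radius FM is perpendicular to MT, so MT runs along (−sin -2°, cos -2°); with |MT| = 33.1, T = (-19.75, 44.66). Then |GT| = |T − G| = 46.56.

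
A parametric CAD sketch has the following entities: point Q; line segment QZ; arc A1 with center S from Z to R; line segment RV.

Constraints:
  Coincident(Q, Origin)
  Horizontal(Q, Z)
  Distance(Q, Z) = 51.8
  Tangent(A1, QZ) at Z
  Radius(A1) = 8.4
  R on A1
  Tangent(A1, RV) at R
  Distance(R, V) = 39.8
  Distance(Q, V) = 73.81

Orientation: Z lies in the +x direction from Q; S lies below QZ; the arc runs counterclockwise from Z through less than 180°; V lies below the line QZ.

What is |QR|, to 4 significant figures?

45.08

Checks: |SZ| = 8.400 ✓; |SR| = 8.400 ✓; ∠(SR, RV) = 90.00° ✓; |RV| = 39.80 ✓; |QV| = 73.81 ✓.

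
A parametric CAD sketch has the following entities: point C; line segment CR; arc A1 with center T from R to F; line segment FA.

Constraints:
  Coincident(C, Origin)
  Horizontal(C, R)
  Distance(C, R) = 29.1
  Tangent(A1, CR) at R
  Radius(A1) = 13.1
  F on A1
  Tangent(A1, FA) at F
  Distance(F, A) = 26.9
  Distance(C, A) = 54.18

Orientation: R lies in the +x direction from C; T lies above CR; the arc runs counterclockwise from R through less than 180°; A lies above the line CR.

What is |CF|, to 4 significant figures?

44.96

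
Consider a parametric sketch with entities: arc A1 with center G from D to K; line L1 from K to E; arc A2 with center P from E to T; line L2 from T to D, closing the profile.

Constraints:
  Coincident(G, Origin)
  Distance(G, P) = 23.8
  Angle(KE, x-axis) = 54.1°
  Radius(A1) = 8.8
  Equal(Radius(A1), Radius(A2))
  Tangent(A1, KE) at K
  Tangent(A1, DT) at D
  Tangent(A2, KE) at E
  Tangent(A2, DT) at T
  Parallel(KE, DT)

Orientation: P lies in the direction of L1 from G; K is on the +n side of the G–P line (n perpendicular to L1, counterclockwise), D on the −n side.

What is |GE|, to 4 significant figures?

25.37

Tangency of A1 to both parallel lines with radius 8.8 puts K and D at G ± 8.8·n: K = (-7.128, 5.160), D = (7.128, -5.160). Equal radii place E and T the same way about P: E = P + 8.8·n = (6.827, 24.44), T = P − 8.8·n = (21.08, 14.12). Then |GE| = |E − G| = 25.37.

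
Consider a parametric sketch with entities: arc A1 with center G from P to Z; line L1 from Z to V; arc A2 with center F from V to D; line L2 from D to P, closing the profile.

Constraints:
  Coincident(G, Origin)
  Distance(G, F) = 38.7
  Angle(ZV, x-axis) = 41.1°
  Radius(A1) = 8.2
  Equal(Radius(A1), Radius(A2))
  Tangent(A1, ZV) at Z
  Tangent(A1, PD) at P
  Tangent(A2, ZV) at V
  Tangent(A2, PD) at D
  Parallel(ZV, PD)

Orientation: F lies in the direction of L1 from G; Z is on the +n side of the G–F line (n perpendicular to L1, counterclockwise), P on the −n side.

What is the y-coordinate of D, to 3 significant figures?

19.3

The slot axis is L1's direction at 41.1°, so u = (cos 41.1°, sin 41.1°) = (0.754, 0.657) and n = (−sin 41.1°, cos 41.1°) = (-0.657, 0.754). G is at the origin and F lies 38.7 along u from G, so F = 38.7·u = (29.2, 25.4). Tangency of A1 to both parallel lines with radius 8.2 puts Z and P at G ± 8.2·n: Z = (-5.39, 6.18), P = (5.39, -6.18). Equal radii place V and D the same way about F: V = F + 8.2·n = (23.8, 31.6), D = F − 8.2·n = (34.6, 19.3). So D.y = 19.3.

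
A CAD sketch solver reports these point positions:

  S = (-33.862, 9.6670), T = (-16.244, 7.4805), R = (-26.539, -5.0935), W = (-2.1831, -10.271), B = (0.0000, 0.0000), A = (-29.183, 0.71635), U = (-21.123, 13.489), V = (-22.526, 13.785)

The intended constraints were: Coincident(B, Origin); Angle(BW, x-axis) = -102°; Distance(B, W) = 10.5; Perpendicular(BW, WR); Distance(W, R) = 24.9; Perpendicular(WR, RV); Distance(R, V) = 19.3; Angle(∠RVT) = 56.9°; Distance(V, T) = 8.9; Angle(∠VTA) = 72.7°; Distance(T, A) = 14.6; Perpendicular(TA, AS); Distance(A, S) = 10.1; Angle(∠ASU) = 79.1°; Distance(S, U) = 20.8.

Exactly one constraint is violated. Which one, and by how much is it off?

Distance(S, U) = 20.8 — off by 7.50.

B = (0.00, 0.00) ✓; BW at -102.0° ✓; |BW| = 10.50 ✓; ∠(BW, WR) = 90.00° ✓; |WR| = 24.90 ✓; ∠(WR, RV) = 90.00° ✓; |RV| = 19.30 ✓; ∠RVT = 56.90° ✓; |VT| = 8.900 ✓; ∠VTA = 72.70° ✓; |TA| = 14.60 ✓; ∠(TA, AS) = 90.00° ✓; |AS| = 10.10 ✓; ∠ASU = 79.10° ✓; |SU| = 13.30 ✗.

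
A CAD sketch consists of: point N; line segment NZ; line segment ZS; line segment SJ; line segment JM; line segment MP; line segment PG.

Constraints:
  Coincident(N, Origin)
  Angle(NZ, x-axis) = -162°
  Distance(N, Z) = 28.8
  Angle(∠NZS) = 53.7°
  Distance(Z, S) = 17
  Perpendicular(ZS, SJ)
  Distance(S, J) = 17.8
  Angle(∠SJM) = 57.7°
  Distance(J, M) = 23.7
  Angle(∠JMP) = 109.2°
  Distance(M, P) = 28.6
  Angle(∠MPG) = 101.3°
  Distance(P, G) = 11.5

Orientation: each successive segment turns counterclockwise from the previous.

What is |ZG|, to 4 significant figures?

26.89

∠JMP = 109.2° gives MP at -112.6° from the x-axis; with |MP| = 28.6, P = (-37.85, -29.36). ∠MPG = 101.3° gives PG at -33.90° from the x-axis; with |PG| = 11.5, G = (-28.30, -35.78). Then |ZG| = |G − Z| = 26.89.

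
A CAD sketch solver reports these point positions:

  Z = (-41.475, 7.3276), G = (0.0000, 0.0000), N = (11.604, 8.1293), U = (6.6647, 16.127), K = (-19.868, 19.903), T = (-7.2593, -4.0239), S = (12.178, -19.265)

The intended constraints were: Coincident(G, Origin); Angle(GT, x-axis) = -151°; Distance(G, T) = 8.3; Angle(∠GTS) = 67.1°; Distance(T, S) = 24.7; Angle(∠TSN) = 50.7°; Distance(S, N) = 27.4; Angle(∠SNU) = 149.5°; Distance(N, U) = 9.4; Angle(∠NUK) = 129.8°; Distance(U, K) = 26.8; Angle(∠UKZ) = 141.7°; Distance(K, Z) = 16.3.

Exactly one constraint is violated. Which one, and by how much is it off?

Distance(K, Z) = 16.3 — off by 8.70.

G = (0.00, 0.00) ✓; GT at -151.0° ✓; |GT| = 8.300 ✓; ∠GTS = 67.10° ✓; |TS| = 24.70 ✓; ∠TSN = 50.70° ✓; |SN| = 27.40 ✓; ∠SNU = 149.5° ✓; |NU| = 9.400 ✓; ∠NUK = 129.8° ✓; |UK| = 26.80 ✓; ∠UKZ = 141.7° ✓; |KZ| = 25.00 ✗.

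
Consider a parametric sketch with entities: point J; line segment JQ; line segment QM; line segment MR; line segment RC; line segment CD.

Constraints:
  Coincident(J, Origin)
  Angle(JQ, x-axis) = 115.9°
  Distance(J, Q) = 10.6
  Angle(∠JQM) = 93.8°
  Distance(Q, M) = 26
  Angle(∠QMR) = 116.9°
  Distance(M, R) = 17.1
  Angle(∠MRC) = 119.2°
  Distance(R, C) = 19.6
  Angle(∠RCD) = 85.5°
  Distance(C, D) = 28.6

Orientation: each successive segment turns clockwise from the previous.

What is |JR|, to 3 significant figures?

34.8

∠JQM = 93.8° gives QM at 29.7° from the x-axis; with |QM| = 26.0, M = (18.0, 22.4). ∠QMR = 116.9° gives MR at -33.4° from the x-axis; with |MR| = 17.1, R = (32.2, 13.0). Then |JR| = |R − J| = 34.8.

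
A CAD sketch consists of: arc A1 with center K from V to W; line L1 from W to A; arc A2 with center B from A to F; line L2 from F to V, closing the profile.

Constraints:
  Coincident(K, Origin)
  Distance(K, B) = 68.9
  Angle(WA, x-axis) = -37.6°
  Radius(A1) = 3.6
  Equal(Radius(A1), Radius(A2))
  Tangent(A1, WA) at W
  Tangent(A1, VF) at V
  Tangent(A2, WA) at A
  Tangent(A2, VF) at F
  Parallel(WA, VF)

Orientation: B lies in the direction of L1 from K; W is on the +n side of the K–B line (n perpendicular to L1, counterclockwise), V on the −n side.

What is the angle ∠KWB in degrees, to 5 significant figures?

87.009°

K is at the origin and B lies 68.9 along u from K, so B = 68.9·u = (54.589, -42.039). Tangency of A1 to both parallel lines with radius 3.6 puts W and V at K ± 3.6·n: W = (2.1965, 2.8522), V = (-2.1965, -2.8522). Then cos ∠KWB = WK·WB / (|WK||WB|), giving 87.009°.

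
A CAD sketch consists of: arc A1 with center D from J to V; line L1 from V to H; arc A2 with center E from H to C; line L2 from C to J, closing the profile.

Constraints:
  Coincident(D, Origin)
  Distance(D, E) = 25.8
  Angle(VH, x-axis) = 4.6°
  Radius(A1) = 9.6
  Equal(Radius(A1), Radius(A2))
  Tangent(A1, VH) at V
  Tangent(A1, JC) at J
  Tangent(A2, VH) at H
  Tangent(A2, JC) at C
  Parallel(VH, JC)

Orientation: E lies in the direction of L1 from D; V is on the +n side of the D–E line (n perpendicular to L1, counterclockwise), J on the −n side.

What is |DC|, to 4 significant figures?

27.53

The slot axis is L1's direction at 4.6°, so u = (cos 4.6°, sin 4.6°) = (0.9968, 0.08020) and n = (−sin 4.6°, cos 4.6°) = (-0.08020, 0.9968). D is at the origin and E lies 25.8 along u from D, so E = 25.8·u = (25.72, 2.069). Tangency of A1 to both parallel lines with radius 9.6 puts V and J at D ± 9.6·n: V = (-0.7699, 9.569), J = (0.7699, -9.569). Equal radii place H and C the same way about E: H = E + 9.6·n = (24.95, 11.64), C = E − 9.6·n = (26.49, -7.500). Then |DC| = |C − D| = 27.53.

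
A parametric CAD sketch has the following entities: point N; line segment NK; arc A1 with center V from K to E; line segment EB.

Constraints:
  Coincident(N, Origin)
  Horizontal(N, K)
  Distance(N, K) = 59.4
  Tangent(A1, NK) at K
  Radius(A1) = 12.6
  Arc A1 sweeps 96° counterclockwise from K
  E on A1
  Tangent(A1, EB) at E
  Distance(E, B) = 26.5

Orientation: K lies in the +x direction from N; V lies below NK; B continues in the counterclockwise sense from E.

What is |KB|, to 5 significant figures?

41.438

N is at the origin; N and K share the same y with |NK| = 59.4 and K on the +x side, so K = (59.400, 0.0000). A1 meets NK tangentially, so VK is at right angles to NK, so V = K + (0, -12.6) = (59.400, -12.600). On A1, K sits at bearing 90° from V; a 96° counterclockwise sweep puts E at bearing 186°, so E = V + 12.6·(cos 186°, sin 186°) = (46.869, -13.917). A1 meets EB tangentially, so VE is at right angles to EB, so EB runs along (−sin 186°, cos 186°); with |EB| = 26.5, B = (49.639, -40.272). Then |KB| = |B − K| = 41.438.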